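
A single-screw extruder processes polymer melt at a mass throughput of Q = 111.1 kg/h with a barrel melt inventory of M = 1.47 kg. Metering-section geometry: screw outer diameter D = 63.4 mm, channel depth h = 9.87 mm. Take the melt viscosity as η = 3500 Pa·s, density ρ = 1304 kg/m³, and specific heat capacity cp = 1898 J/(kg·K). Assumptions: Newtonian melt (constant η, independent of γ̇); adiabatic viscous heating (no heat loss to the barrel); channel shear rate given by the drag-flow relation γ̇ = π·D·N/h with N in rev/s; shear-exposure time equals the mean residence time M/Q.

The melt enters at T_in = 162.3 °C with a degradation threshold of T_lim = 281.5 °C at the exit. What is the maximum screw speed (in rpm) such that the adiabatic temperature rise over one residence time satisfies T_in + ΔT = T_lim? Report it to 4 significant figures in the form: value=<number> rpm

value=125.1 rpm

Throughput in SI: Q_s = 111.1 kg/h ÷ 3600 s/h = 0.0308611 kg/s
t_res = M / Q_s = 1.47 / 0.0308611 = 47.6328 s
Geometry in SI: D = 63.4 mm → 0.0634 m, h = 9.87 mm → 0.00987 m
Allowable rise: ΔT_a = T_lim − T_in = 281.5 − 162.3 = 119.2 K
γ̇_max² = ΔT_a·ρ·cp/(η·t_res) = 119.2·1304·1898/(3500·47.6328) = 1769.6 s⁻²
γ̇_max = sqrt(1769.6) = 42.0667 s⁻¹
Solve γ̇ = πDN/h for N: N_max = γ̇_max·h/(π·D) = 42.0667 × 0.00987 / (π × 0.0634) = 2.08457 rev/s = 125.074 rpm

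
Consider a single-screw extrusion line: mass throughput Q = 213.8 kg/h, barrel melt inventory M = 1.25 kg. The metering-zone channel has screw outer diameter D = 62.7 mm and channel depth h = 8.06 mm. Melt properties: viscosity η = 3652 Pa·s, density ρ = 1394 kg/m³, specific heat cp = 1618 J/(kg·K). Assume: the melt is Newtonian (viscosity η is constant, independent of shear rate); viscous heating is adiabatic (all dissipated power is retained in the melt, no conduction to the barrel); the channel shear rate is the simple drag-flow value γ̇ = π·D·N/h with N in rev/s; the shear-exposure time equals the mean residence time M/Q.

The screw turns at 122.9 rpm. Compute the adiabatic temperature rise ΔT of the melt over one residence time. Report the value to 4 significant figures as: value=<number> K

value=85.40 K

Q_s = Q / 3600 = 213.8 / 3600 = 0.0593889 kg/s
t_res = M / Q_s = 1.25 ÷ 0.0593889 = 21.0477 s
Convert to SI: D = 0.0627 m, h = 0.00806 m, N = 122.9/60 = 2.04833 rev/s
γ̇ = π D N / h = (π)(0.0627)(2.04833) / 0.00806 = 50.0591 s⁻¹
Adiabatic rise: ΔT = η γ̇² t_res / (ρ cp) = 3652·(50.0591)²·21.0477 / (1394·1618) = 85.4005 K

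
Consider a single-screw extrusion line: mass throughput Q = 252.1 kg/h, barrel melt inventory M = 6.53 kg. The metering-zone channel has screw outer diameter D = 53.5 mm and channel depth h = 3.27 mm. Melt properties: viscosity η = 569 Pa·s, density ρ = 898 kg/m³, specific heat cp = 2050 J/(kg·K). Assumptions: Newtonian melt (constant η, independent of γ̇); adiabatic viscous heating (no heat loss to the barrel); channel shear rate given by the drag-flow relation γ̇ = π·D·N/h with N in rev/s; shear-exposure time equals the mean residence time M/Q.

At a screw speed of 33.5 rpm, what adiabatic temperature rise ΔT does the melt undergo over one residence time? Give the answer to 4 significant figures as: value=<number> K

value=23.74 K

Q_s = Q / 3600 = 252.1 / 3600 = 0.0700278 kg/s
Mean residence time: t_res = M/Q_s = 6.53 kg / 0.0700278 kg/s = 93.2487 s
Geometry in metres: D = 53.5 mm → 0.0535 m, h = 3.27 mm → 0.00327 m; screw speed N = 33.5 rpm = 0.558333 rev/s
γ̇ = π·D·N / h = π · 0.0535 · 0.558333 / 0.00327 = 28.6979 s⁻¹
ΔT = η·γ̇²·t_res/(ρ·cp) = [569 × 28.6979² × 93.2487] / [898 × 2050] = 23.7369 K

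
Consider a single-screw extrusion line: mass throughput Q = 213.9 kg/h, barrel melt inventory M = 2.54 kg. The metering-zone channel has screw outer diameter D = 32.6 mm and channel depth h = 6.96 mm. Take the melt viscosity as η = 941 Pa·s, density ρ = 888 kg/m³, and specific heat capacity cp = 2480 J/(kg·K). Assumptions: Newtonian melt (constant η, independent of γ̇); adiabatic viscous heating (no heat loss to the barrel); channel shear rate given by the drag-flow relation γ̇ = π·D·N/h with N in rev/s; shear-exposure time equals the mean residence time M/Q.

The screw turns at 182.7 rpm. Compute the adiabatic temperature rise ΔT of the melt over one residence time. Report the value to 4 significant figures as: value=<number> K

value=36.67 K

Q_s = Q / 3600 = 213.9 / 3600 = 0.0594167 kg/s
t_res = M / Q_s = 2.54 / 0.0594167 = 42.7489 s
D = 32.6 mm = 0.0326 m;  h = 6.96 mm = 0.00696 m;  N = 182.7 rpm / 60 = 3.045 rev/s
Shear rate: γ̇ = πDN/h = π·0.0326·3.045/0.00696 = 44.807 s⁻¹
ΔT = η·γ̇²·t_res / (ρ·cp) = 941 · (44.807)² · 42.7489 / (888 · 2480) = 36.6726 K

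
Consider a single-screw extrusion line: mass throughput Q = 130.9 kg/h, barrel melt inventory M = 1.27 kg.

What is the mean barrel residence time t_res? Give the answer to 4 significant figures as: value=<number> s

Throughput in SI: Q_s = 130.9 kg/h ÷ 3600 s/h = 0.0363611 kg/s
Mean residence time: t_res = M/Q_s = 1.27 kg / 0.0363611 kg/s = 34.9274 s

value=34.93 s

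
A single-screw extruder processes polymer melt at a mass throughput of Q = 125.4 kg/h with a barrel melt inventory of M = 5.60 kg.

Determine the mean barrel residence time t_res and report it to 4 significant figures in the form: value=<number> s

value=160.8 s

Throughput in SI: Q_s = 125.4 kg/h ÷ 3600 s/h = 0.0348333 kg/s
t_res = M / Q_s = 5.60 / 0.0348333 = 160.766 s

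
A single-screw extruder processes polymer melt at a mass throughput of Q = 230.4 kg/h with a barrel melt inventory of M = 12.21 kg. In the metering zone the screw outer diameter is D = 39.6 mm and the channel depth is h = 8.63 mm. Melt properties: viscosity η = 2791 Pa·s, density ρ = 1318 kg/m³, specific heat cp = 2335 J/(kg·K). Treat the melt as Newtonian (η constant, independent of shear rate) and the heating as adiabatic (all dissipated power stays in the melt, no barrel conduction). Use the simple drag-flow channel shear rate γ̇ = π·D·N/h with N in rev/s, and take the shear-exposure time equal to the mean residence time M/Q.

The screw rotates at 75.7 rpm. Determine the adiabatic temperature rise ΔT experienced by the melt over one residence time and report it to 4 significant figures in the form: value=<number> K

value=57.23 K

Throughput in SI: Q_s = 230.4 kg/h ÷ 3600 s/h = 0.064 kg/s
t_res = M / Q_s = 12.21 ÷ 0.064 = 190.781 s
D = 39.6 mm = 0.0396 m;  h = 8.63 mm = 0.00863 m;  N = 75.7 rpm / 60 = 1.26167 rev/s
γ̇ = π·D·N / h = π · 0.0396 · 1.26167 / 0.00863 = 18.1877 s⁻¹
Adiabatic rise: ΔT = η γ̇² t_res / (ρ cp) = 2791·(18.1877)²·190.781 / (1318·2335) = 57.2336 K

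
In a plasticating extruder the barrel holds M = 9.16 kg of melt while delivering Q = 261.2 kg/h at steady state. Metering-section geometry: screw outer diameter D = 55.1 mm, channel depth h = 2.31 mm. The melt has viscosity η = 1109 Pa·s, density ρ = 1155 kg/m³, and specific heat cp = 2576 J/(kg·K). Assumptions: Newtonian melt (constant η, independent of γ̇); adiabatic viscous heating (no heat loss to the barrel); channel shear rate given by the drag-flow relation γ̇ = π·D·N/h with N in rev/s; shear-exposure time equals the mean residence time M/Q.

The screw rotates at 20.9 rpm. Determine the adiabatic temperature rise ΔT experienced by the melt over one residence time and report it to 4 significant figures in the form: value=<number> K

value=32.06 K

Q_s = Q / 3600 = 261.2 / 3600 = 0.0725556 kg/s
Mean residence time: t_res = M/Q_s = 9.16 kg / 0.0725556 kg/s = 126.248 s
Geometry in metres: D = 55.1 mm → 0.0551 m, h = 2.31 mm → 0.00231 m; screw speed N = 20.9 rpm = 0.348333 rev/s
Shear rate: γ̇ = πDN/h = π·0.0551·0.348333/0.00231 = 26.1026 s⁻¹
ΔT = η·γ̇²·t_res/(ρ·cp) = [1109 × 26.1026² × 126.248] / [1155 × 2576] = 32.0625 K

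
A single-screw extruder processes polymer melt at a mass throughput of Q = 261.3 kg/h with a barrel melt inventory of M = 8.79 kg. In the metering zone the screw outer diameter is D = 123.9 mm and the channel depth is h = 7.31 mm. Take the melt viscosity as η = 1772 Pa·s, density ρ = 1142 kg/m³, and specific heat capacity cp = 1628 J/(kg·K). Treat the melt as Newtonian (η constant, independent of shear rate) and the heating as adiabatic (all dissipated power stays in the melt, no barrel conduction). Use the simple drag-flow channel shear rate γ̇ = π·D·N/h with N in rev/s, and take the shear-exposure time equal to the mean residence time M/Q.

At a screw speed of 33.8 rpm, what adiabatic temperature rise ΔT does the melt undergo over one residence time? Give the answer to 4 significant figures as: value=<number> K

Q_s = Q / 3600 = 261.3 / 3600 = 0.0725833 kg/s
t_res = M / Q_s = 8.79 ÷ 0.0725833 = 121.102 s
Convert to SI: D = 0.1239 m, h = 0.00731 m, N = 33.8/60 = 0.563333 rev/s
γ̇ = π D N / h = (π)(0.1239)(0.563333) / 0.00731 = 29.9964 s⁻¹
Adiabatic rise: ΔT = η γ̇² t_res / (ρ cp) = 1772·(29.9964)²·121.102 / (1142·1628) = 103.857 K

value=103.9 K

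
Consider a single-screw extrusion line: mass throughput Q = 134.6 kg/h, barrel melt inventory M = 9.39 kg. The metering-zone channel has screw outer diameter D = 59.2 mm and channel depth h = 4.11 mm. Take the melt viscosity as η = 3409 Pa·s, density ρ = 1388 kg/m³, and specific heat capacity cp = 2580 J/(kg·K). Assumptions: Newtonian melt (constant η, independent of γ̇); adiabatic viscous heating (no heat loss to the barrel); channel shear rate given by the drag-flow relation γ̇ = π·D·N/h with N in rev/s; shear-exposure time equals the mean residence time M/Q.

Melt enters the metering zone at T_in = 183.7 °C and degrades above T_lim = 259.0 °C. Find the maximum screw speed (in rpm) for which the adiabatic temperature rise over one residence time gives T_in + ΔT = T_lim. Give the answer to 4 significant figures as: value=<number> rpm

Throughput in SI: Q_s = 134.6 kg/h ÷ 3600 s/h = 0.0373889 kg/s
t_res = M / Q_s = 9.39 ÷ 0.0373889 = 251.144 s
Geometry in SI: D = 59.2 mm → 0.0592 m, h = 4.11 mm → 0.00411 m
ΔT_a = T_lim − T_in = 259.0 − 183.7 = 75.3 K
Invert ΔT = ηγ̇²t_res/(ρcp) for γ̇: γ̇_max² = ΔT_a ρ cp / (η t_res) = 75.3·1388·2580 / (3409·251.144) = 314.959 s⁻²
γ̇_max = √314.959 = 17.7471 s⁻¹
N_max = γ̇_max·h / (π·D) = 17.7471 · 0.00411 / (π · 0.0592) = 0.392191 rev/s = 23.5314 rpm

value=23.53 rpm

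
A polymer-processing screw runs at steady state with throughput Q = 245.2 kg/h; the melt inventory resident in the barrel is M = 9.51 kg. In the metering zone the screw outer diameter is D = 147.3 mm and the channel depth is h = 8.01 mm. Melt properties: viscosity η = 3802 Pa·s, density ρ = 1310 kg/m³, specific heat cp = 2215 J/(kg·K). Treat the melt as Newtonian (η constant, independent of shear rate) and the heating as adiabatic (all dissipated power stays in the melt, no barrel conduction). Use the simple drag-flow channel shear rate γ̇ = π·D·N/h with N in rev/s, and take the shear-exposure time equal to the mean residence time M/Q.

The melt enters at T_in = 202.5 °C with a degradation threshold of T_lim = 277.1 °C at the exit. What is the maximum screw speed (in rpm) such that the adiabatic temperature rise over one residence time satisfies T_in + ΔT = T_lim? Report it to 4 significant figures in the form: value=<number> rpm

value=20.97 rpm

Convert throughput: Q = 245.2 kg/h = 245.2/3600 = 0.0681111 kg/s
t_res = M / Q_s = 9.51 ÷ 0.0681111 = 139.625 s
D = 147.3 mm = 0.1473 m;  h = 8.01 mm = 0.00801 m
ΔT_a = T_lim − T_in = 277.1 °C − 202.5 °C = 74.6 K
Invert ΔT = ηγ̇²t_res/(ρcp) for γ̇: γ̇_max² = ΔT_a ρ cp / (η t_res) = 74.6·1310·2215 / (3802·139.625) = 407.764 s⁻²
γ̇_max = √407.764 = 20.1932 s⁻¹
N_max = γ̇_max h / (πD) = 20.1932·0.00801/(π·0.1473) = 0.34953 rev/s → ×60 = 20.9718 rpm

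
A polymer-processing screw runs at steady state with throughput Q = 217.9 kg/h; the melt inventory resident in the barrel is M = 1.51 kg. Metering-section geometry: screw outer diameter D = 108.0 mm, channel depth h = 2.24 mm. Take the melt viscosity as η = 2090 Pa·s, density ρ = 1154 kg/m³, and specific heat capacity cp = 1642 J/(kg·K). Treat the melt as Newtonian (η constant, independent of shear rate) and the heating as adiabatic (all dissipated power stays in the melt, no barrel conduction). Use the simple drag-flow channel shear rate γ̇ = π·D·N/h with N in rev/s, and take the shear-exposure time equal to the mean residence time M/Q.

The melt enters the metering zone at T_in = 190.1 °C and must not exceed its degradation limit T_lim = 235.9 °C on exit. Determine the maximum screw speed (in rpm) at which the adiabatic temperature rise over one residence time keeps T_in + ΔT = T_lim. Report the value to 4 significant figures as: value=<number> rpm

value=16.16 rpm

Convert throughput: Q = 217.9 kg/h = 217.9/3600 = 0.0605278 kg/s
t_res = M / Q_s = 1.51 ÷ 0.0605278 = 24.9472 s
D = 108.0 mm = 0.108 m;  h = 2.24 mm = 0.00224 m
Allowable rise: ΔT_a = T_lim − T_in = 235.9 − 190.1 = 45.8 K
Invert ΔT = ηγ̇²t_res/(ρcp) for γ̇: γ̇_max² = ΔT_a ρ cp / (η t_res) = 45.8·1154·1642 / (2090·24.9472) = 1664.47 s⁻²
Take the square root: γ̇_max = √(1664.47) = 40.7979 s⁻¹
N_max = γ̇_max·h / (π·D) = 40.7979 · 0.00224 / (π · 0.108) = 0.269347 rev/s = 16.1608 rpm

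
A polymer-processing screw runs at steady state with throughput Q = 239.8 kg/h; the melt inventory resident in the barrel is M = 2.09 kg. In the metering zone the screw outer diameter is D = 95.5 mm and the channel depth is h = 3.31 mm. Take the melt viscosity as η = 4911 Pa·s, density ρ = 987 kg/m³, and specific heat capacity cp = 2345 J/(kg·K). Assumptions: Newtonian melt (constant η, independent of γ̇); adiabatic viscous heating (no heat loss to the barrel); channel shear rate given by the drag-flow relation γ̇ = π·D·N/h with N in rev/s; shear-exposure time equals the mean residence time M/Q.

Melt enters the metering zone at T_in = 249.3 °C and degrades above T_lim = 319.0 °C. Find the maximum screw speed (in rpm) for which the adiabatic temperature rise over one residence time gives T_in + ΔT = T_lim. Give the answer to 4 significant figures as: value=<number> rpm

value=21.42 rpm

Q_s = Q / 3600 = 239.8 / 3600 = 0.0666111 kg/s
t_res = M / Q_s = 2.09 ÷ 0.0666111 = 31.3761 s
Convert to metres: D = 0.0955 m, h = 0.00331 m
ΔT_a = T_lim − T_in = 319.0 °C − 249.3 °C = 69.7 K
Invert ΔT = ηγ̇²t_res/(ρcp) for γ̇: γ̇_max² = ΔT_a ρ cp / (η t_res) = 69.7·987·2345 / (4911·31.3761) = 1046.94 s⁻²
γ̇_max = sqrt(1046.94) = 32.3565 s⁻¹
N_max = γ̇_max·h / (π·D) = 32.3565 · 0.00331 / (π · 0.0955) = 0.356974 rev/s = 21.4184 rpm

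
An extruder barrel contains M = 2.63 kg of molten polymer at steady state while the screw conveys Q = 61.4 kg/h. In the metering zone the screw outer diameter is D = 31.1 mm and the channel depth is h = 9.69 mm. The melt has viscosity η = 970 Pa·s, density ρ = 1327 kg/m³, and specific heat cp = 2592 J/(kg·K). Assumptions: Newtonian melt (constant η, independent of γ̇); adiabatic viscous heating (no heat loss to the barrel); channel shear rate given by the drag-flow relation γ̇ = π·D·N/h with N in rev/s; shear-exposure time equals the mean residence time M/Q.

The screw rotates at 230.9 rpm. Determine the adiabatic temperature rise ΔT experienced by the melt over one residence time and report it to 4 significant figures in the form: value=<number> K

value=65.47 K

Convert throughput: Q = 61.4 kg/h = 61.4/3600 = 0.0170556 kg/s
t_res = M / Q_s = 2.63 / 0.0170556 = 154.202 s
Geometry in metres: D = 31.1 mm → 0.0311 m, h = 9.69 mm → 0.00969 m; screw speed N = 230.9 rpm = 3.84833 rev/s
γ̇ = π·D·N / h = π · 0.0311 · 3.84833 / 0.00969 = 38.8025 s⁻¹
Adiabatic rise: ΔT = η γ̇² t_res / (ρ cp) = 970·(38.8025)²·154.202 / (1327·2592) = 65.4748 K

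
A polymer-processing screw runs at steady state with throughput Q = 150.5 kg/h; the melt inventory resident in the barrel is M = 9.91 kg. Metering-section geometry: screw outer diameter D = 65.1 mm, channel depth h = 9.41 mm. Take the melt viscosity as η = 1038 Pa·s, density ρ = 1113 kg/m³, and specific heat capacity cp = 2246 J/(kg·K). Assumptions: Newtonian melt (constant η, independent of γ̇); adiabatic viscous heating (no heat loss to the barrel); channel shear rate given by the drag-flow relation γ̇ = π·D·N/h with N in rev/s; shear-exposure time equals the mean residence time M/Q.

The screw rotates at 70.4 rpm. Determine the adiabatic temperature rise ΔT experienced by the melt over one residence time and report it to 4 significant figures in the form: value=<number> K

Throughput in SI: Q_s = 150.5 kg/h ÷ 3600 s/h = 0.0418056 kg/s
t_res = M / Q_s = 9.91 / 0.0418056 = 237.05 s
Geometry in metres: D = 65.1 mm → 0.0651 m, h = 9.41 mm → 0.00941 m; screw speed N = 70.4 rpm = 1.17333 rev/s
γ̇ = π·D·N / h = π · 0.0651 · 1.17333 / 0.00941 = 25.5013 s⁻¹
ΔT = η·γ̇²·t_res / (ρ·cp) = 1038 · (25.5013)² · 237.05 / (1113 · 2246) = 64.0114 K

value=64.01 K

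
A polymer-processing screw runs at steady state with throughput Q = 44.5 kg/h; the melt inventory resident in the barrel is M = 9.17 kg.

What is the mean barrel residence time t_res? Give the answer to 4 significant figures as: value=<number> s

value=741.8 s

Convert throughput: Q = 44.5 kg/h = 44.5/3600 = 0.0123611 kg/s
Mean residence time: t_res = M/Q_s = 9.17 kg / 0.0123611 kg/s = 741.843 s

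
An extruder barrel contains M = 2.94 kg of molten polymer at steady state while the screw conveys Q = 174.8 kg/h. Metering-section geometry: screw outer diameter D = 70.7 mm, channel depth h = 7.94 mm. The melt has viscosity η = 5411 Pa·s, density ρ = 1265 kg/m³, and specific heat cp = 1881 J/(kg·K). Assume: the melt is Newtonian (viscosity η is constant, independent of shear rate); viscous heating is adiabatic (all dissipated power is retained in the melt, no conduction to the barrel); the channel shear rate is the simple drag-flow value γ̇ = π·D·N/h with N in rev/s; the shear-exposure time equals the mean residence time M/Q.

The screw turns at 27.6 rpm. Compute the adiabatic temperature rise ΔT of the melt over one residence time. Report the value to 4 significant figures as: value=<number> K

value=22.80 K

Q_s = Q / 3600 = 174.8 / 3600 = 0.0485556 kg/s
Mean residence time: t_res = M/Q_s = 2.94 kg / 0.0485556 kg/s = 60.5492 s
D = 70.7 mm = 0.0707 m;  h = 7.94 mm = 0.00794 m;  N = 27.6 rpm / 60 = 0.46 rev/s
Shear rate: γ̇ = πDN/h = π·0.0707·0.46/0.00794 = 12.8679 s⁻¹
ΔT = η·γ̇²·t_res / (ρ·cp) = 5411 · (12.8679)² · 60.5492 / (1265 · 1881) = 22.7992 K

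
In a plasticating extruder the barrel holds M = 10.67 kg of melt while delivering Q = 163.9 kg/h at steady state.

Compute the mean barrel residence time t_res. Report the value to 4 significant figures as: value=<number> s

Throughput in SI: Q_s = 163.9 kg/h ÷ 3600 s/h = 0.0455278 kg/s
t_res = M / Q_s = 10.67 / 0.0455278 = 234.362 s

value=234.4 s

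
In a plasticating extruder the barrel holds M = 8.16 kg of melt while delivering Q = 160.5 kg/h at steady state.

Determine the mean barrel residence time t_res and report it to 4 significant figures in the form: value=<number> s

value=183.0 s

Q_s = Q / 3600 = 160.5 / 3600 = 0.0445833 kg/s
t_res = M / Q_s = 8.16 / 0.0445833 = 183.028 s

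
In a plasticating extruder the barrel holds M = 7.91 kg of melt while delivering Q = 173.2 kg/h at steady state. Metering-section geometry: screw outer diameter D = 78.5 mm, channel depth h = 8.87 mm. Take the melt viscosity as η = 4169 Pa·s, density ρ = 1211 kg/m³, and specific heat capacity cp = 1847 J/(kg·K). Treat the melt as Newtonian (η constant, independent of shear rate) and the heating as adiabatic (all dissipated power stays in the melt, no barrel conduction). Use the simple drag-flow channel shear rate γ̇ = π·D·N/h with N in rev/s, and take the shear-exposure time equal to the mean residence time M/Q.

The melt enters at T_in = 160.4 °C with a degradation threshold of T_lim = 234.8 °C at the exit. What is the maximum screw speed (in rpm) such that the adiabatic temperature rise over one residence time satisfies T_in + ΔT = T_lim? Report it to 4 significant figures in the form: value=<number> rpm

Convert throughput: Q = 173.2 kg/h = 173.2/3600 = 0.0481111 kg/s
t_res = M / Q_s = 7.91 / 0.0481111 = 164.411 s
D = 78.5 mm = 0.0785 m;  h = 8.87 mm = 0.00887 m
Allowable rise: ΔT_a = T_lim − T_in = 234.8 − 160.4 = 74.4 K
Invert ΔT = ηγ̇²t_res/(ρcp) for γ̇: γ̇_max² = ΔT_a ρ cp / (η t_res) = 74.4·1211·1847 / (4169·164.411) = 242.785 s⁻²
Take the square root: γ̇_max = √(242.785) = 15.5815 s⁻¹
N_max = γ̇_max·h / (π·D) = 15.5815 · 0.00887 / (π · 0.0785) = 0.560421 rev/s = 33.6253 rpm

value=33.63 rpm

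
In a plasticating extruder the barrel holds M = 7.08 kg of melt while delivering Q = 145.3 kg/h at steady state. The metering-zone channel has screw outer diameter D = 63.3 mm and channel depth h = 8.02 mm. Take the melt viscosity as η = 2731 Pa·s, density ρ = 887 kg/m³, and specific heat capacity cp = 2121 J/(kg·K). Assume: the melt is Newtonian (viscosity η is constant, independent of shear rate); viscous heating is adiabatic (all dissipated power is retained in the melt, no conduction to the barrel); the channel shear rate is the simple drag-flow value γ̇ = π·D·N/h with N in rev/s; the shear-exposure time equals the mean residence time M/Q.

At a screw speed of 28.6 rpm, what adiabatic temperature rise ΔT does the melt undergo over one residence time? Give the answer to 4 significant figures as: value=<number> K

Convert throughput: Q = 145.3 kg/h = 145.3/3600 = 0.0403611 kg/s
Mean residence time: t_res = M/Q_s = 7.08 kg / 0.0403611 kg/s = 175.416 s
D = 63.3 mm = 0.0633 m;  h = 8.02 mm = 0.00802 m;  N = 28.6 rpm / 60 = 0.476667 rev/s
γ̇ = π·D·N / h = π · 0.0633 · 0.476667 / 0.00802 = 11.8194 s⁻¹
ΔT = η·γ̇²·t_res / (ρ·cp) = 2731 · (11.8194)² · 175.416 / (887 · 2121) = 35.5726 K

value=35.57 K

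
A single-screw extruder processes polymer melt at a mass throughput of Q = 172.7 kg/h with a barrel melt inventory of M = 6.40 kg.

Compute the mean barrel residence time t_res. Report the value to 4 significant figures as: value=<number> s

Convert throughput: Q = 172.7 kg/h = 172.7/3600 = 0.0479722 kg/s
t_res = M / Q_s = 6.40 / 0.0479722 = 133.411 s

value=133.4 s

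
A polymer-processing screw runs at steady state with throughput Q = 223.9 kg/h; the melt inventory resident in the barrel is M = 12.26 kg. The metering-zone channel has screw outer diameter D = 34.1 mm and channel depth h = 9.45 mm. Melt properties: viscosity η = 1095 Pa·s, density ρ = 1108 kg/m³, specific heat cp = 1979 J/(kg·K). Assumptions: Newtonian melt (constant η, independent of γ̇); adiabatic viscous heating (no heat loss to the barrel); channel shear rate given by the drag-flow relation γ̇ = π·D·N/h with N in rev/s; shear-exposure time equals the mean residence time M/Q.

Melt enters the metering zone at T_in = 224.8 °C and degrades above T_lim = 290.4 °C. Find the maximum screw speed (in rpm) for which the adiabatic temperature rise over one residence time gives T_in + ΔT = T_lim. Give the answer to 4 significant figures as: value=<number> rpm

Convert throughput: Q = 223.9 kg/h = 223.9/3600 = 0.0621944 kg/s
t_res = M / Q_s = 12.26 ÷ 0.0621944 = 197.124 s
Convert to metres: D = 0.0341 m, h = 0.00945 m
ΔT_a = T_lim − T_in = 290.4 − 224.8 = 65.6 K
γ̇_max² = ΔT_a·ρ·cp / (η·t_res) = [65.6 × 1108 × 1979] / [1095 × 197.124] = 666.402 s⁻²
Take the square root: γ̇_max = √(666.402) = 25.8148 s⁻¹
N_max = γ̇_max·h / (π·D) = 25.8148 · 0.00945 / (π · 0.0341) = 2.27717 rev/s = 136.63 rpm

value=136.6 rpm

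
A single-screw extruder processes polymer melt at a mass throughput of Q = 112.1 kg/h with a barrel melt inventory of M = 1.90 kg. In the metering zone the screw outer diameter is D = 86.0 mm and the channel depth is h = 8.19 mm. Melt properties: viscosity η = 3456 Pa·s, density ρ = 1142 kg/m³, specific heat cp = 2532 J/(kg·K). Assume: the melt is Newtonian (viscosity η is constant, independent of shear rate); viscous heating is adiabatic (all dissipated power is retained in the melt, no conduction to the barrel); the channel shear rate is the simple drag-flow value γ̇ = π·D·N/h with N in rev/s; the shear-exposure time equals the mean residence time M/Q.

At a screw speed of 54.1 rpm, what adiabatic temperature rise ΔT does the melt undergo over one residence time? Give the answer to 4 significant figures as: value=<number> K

Convert throughput: Q = 112.1 kg/h = 112.1/3600 = 0.0311389 kg/s
Mean residence time: t_res = M/Q_s = 1.90 kg / 0.0311389 kg/s = 61.0169 s
Convert to SI: D = 0.086 m, h = 0.00819 m, N = 54.1/60 = 0.901667 rev/s
γ̇ = π·D·N / h = π · 0.086 · 0.901667 / 0.00819 = 29.7448 s⁻¹
Adiabatic rise: ΔT = η γ̇² t_res / (ρ cp) = 3456·(29.7448)²·61.0169 / (1142·2532) = 64.5231 K

value=64.52 K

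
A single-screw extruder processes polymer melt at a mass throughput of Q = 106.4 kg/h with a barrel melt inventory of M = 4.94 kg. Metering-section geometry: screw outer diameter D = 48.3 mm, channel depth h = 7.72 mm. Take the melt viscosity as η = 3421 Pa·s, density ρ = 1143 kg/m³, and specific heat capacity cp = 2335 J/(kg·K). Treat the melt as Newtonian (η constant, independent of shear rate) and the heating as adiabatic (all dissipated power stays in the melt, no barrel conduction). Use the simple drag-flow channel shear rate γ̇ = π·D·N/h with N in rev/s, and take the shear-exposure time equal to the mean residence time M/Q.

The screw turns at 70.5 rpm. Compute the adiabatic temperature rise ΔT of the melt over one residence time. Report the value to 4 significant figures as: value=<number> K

value=114.3 K

Convert throughput: Q = 106.4 kg/h = 106.4/3600 = 0.0295556 kg/s
Mean residence time: t_res = M/Q_s = 4.94 kg / 0.0295556 kg/s = 167.143 s
Geometry in metres: D = 48.3 mm → 0.0483 m, h = 7.72 mm → 0.00772 m; screw speed N = 70.5 rpm = 1.175 rev/s
Shear rate: γ̇ = πDN/h = π·0.0483·1.175/0.00772 = 23.095 s⁻¹
ΔT = η·γ̇²·t_res / (ρ·cp) = 3421 · (23.095)² · 167.143 / (1143 · 2335) = 114.273 K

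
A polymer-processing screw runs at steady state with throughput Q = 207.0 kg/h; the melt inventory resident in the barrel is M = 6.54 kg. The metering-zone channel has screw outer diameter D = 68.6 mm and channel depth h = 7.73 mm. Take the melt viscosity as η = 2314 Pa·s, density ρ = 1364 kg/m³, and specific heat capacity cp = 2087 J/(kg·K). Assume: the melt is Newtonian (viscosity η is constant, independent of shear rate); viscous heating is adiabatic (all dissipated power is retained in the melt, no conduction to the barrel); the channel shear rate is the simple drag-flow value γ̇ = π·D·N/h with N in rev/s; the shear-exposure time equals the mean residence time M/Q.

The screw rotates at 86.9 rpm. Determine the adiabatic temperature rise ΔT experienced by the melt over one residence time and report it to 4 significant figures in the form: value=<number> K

value=150.8 K

Q_s = Q / 3600 = 207.0 / 3600 = 0.0575 kg/s
t_res = M / Q_s = 6.54 / 0.0575 = 113.739 s
D = 68.6 mm = 0.0686 m;  h = 7.73 mm = 0.00773 m;  N = 86.9 rpm / 60 = 1.44833 rev/s
Shear rate: γ̇ = πDN/h = π·0.0686·1.44833/0.00773 = 40.3797 s⁻¹
ΔT = η·γ̇²·t_res / (ρ·cp) = 2314 · (40.3797)² · 113.739 / (1364 · 2087) = 150.752 K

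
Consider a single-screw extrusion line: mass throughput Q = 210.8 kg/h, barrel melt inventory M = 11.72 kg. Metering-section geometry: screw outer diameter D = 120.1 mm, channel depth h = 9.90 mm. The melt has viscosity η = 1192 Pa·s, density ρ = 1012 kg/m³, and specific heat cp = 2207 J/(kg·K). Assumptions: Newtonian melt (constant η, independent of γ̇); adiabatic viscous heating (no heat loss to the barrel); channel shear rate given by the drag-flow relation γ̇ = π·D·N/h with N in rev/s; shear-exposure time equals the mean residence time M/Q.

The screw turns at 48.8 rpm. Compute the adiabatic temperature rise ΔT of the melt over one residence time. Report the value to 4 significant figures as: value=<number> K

value=102.6 K

Throughput in SI: Q_s = 210.8 kg/h ÷ 3600 s/h = 0.0585556 kg/s
Mean residence time: t_res = M/Q_s = 11.72 kg / 0.0585556 kg/s = 200.152 s
Geometry in metres: D = 120.1 mm → 0.1201 m, h = 9.90 mm → 0.0099 m; screw speed N = 48.8 rpm = 0.813333 rev/s
Shear rate: γ̇ = πDN/h = π·0.1201·0.813333/0.0099 = 30.9975 s⁻¹
Adiabatic rise: ΔT = η γ̇² t_res / (ρ cp) = 1192·(30.9975)²·200.152 / (1012·2207) = 102.637 K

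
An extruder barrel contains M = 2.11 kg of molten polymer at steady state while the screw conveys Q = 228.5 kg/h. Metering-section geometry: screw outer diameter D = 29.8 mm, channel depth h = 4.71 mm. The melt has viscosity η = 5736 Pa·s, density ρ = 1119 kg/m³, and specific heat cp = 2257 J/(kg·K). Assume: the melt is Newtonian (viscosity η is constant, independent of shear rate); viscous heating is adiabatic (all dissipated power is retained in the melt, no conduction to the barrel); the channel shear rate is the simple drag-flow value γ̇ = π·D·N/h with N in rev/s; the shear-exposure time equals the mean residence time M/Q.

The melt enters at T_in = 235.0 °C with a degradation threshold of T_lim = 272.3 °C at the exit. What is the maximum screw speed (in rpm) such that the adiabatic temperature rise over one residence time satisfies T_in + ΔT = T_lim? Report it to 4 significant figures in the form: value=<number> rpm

value=67.09 rpm

Q_s = Q / 3600 = 228.5 / 3600 = 0.0634722 kg/s
t_res = M / Q_s = 2.11 / 0.0634722 = 33.2429 s
Geometry in SI: D = 29.8 mm → 0.0298 m, h = 4.71 mm → 0.00471 m
ΔT_a = T_lim − T_in = 272.3 − 235.0 = 37.3 K
γ̇_max² = ΔT_a·ρ·cp/(η·t_res) = 37.3·1119·2257/(5736·33.2429) = 494.041 s⁻²
Take the square root: γ̇_max = √(494.041) = 22.227 s⁻¹
Solve γ̇ = πDN/h for N: N_max = γ̇_max·h/(π·D) = 22.227 × 0.00471 / (π × 0.0298) = 1.11824 rev/s = 67.0946 rpm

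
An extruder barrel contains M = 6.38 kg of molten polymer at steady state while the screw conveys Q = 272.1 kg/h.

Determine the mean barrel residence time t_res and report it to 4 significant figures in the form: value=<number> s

Convert throughput: Q = 272.1 kg/h = 272.1/3600 = 0.0755833 kg/s
t_res = M / Q_s = 6.38 ÷ 0.0755833 = 84.4101 s

value=84.41 s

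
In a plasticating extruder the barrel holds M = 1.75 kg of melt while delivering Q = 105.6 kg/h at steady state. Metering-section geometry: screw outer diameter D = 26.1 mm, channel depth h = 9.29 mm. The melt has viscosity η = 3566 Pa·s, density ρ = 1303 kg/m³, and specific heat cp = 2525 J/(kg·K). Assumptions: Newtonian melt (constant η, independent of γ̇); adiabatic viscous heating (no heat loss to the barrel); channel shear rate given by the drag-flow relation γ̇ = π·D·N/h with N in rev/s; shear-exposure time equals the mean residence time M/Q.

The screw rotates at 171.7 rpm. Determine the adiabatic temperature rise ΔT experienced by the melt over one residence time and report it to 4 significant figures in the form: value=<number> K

value=41.25 K

Q_s = Q / 3600 = 105.6 / 3600 = 0.0293333 kg/s
t_res = M / Q_s = 1.75 ÷ 0.0293333 = 59.6591 s
Convert to SI: D = 0.0261 m, h = 0.00929 m, N = 171.7/60 = 2.86167 rev/s
γ̇ = π·D·N / h = π · 0.0261 · 2.86167 / 0.00929 = 25.2577 s⁻¹
ΔT = η·γ̇²·t_res / (ρ·cp) = 3566 · (25.2577)² · 59.6591 / (1303 · 2525) = 41.2515 K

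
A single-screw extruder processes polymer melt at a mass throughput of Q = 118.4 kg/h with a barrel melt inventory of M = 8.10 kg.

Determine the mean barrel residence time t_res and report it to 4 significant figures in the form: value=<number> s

value=246.3 s

Throughput in SI: Q_s = 118.4 kg/h ÷ 3600 s/h = 0.0328889 kg/s
Mean residence time: t_res = M/Q_s = 8.10 kg / 0.0328889 kg/s = 246.284 s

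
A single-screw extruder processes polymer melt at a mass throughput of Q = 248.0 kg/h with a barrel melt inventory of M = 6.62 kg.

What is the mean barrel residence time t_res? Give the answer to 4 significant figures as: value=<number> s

value=96.10 s

Convert throughput: Q = 248.0 kg/h = 248.0/3600 = 0.0688889 kg/s
Mean residence time: t_res = M/Q_s = 6.62 kg / 0.0688889 kg/s = 96.0968 s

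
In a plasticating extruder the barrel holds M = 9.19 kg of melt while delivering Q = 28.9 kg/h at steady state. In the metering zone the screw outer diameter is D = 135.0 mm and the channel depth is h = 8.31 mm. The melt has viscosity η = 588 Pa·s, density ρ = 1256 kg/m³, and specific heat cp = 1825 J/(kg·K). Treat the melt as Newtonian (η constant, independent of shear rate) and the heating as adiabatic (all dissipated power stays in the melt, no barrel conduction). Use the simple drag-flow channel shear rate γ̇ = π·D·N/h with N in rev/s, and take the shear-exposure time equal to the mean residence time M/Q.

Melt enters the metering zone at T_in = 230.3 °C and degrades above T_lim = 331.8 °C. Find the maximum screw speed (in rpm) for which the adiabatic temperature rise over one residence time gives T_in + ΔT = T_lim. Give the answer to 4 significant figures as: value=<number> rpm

value=21.86 rpm

Throughput in SI: Q_s = 28.9 kg/h ÷ 3600 s/h = 0.00802778 kg/s
Mean residence time: t_res = M/Q_s = 9.19 kg / 0.00802778 kg/s = 1144.78 s
D = 135.0 mm = 0.135 m;  h = 8.31 mm = 0.00831 m
ΔT_a = T_lim − T_in = 331.8 °C − 230.3 °C = 101.5 K
γ̇_max² = ΔT_a·ρ·cp / (η·t_res) = [101.5 × 1256 × 1825] / [588 × 1144.78] = 345.638 s⁻²
γ̇_max = sqrt(345.638) = 18.5913 s⁻¹
N_max = γ̇_max h / (πD) = 18.5913·0.00831/(π·0.135) = 0.364274 rev/s → ×60 = 21.8564 rpm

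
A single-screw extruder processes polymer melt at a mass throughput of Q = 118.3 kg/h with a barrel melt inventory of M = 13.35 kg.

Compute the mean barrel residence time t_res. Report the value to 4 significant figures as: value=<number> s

value=406.3 s

Q_s = Q / 3600 = 118.3 / 3600 = 0.0328611 kg/s
t_res = M / Q_s = 13.35 / 0.0328611 = 406.255 s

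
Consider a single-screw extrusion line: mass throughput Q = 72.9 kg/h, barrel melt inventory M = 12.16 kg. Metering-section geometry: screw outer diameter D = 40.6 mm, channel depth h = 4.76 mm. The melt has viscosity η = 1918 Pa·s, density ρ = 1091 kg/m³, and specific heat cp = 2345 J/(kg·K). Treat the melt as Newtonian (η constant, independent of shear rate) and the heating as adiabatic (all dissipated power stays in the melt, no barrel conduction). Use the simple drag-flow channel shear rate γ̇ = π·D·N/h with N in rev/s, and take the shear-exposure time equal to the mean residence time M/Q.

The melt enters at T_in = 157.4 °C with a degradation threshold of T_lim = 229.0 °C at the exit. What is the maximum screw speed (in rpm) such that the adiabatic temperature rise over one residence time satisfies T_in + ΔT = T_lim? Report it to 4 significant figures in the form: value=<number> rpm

Throughput in SI: Q_s = 72.9 kg/h ÷ 3600 s/h = 0.02025 kg/s
Mean residence time: t_res = M/Q_s = 12.16 kg / 0.02025 kg/s = 600.494 s
Geometry in SI: D = 40.6 mm → 0.0406 m, h = 4.76 mm → 0.00476 m
ΔT_a = T_lim − T_in = 229.0 − 157.4 = 71.6 K
γ̇_max² = ΔT_a·ρ·cp/(η·t_res) = 71.6·1091·2345/(1918·600.494) = 159.046 s⁻²
γ̇_max = √159.046 = 12.6114 s⁻¹
N_max = γ̇_max·h / (π·D) = 12.6114 · 0.00476 / (π · 0.0406) = 0.470644 rev/s = 28.2387 rpm

value=28.24 rpm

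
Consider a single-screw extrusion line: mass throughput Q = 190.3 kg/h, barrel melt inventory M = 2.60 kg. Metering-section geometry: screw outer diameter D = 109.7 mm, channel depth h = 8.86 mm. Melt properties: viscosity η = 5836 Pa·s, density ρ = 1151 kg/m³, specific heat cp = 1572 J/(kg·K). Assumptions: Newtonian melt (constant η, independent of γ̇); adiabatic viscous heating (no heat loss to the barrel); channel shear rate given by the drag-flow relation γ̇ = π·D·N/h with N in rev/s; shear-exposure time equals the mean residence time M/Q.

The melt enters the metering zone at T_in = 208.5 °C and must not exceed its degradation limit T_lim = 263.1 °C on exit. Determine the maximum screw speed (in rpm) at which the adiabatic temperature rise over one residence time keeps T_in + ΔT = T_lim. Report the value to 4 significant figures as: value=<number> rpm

value=28.62 rpm

Throughput in SI: Q_s = 190.3 kg/h ÷ 3600 s/h = 0.0528611 kg/s
Mean residence time: t_res = M/Q_s = 2.60 kg / 0.0528611 kg/s = 49.1855 s
D = 109.7 mm = 0.1097 m;  h = 8.86 mm = 0.00886 m
Allowable rise: ΔT_a = T_lim − T_in = 263.1 − 208.5 = 54.6 K
γ̇_max² = ΔT_a·ρ·cp / (η·t_res) = [54.6 × 1151 × 1572] / [5836 × 49.1855] = 344.166 s⁻²
γ̇_max = sqrt(344.166) = 18.5517 s⁻¹
N_max = γ̇_max h / (πD) = 18.5517·0.00886/(π·0.1097) = 0.476937 rev/s → ×60 = 28.6162 rpm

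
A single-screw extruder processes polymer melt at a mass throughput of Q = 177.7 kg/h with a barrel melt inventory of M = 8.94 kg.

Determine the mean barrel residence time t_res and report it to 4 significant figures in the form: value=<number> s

Convert throughput: Q = 177.7 kg/h = 177.7/3600 = 0.0493611 kg/s
t_res = M / Q_s = 8.94 / 0.0493611 = 181.114 s

value=181.1 s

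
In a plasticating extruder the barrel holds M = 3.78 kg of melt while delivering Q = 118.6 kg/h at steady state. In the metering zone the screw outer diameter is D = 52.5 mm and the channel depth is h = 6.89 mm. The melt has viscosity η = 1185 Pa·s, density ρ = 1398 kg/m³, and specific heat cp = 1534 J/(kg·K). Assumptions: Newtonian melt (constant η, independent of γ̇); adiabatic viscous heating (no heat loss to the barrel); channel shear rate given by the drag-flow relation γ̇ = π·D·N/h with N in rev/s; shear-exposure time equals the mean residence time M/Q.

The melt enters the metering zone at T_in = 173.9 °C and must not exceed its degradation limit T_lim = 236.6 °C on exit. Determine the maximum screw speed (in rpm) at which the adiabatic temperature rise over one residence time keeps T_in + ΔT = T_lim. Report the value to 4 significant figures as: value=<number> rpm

value=78.82 rpm

Q_s = Q / 3600 = 118.6 / 3600 = 0.0329444 kg/s
t_res = M / Q_s = 3.78 / 0.0329444 = 114.739 s
Geometry in SI: D = 52.5 mm → 0.0525 m, h = 6.89 mm → 0.00689 m
Allowable rise: ΔT_a = T_lim − T_in = 236.6 − 173.9 = 62.7 K
Invert ΔT = ηγ̇²t_res/(ρcp) for γ̇: γ̇_max² = ΔT_a ρ cp / (η t_res) = 62.7·1398·1534 / (1185·114.739) = 988.945 s⁻²
γ̇_max = √988.945 = 31.4475 s⁻¹
N_max = γ̇_max h / (πD) = 31.4475·0.00689/(π·0.0525) = 1.3137 rev/s → ×60 = 78.822 rpm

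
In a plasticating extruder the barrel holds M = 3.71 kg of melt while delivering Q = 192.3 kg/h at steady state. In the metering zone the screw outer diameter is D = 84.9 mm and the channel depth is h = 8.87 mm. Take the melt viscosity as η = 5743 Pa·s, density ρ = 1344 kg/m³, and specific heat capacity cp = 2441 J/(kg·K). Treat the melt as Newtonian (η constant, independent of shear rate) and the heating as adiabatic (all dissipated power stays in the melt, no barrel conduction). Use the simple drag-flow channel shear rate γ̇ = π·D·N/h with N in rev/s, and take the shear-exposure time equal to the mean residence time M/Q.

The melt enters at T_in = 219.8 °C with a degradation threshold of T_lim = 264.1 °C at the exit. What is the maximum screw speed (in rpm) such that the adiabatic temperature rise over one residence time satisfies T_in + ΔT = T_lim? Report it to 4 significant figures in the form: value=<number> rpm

Q_s = Q / 3600 = 192.3 / 3600 = 0.0534167 kg/s
t_res = M / Q_s = 3.71 / 0.0534167 = 69.454 s
D = 84.9 mm = 0.0849 m;  h = 8.87 mm = 0.00887 m
ΔT_a = T_lim − T_in = 264.1 °C − 219.8 °C = 44.3 K
γ̇_max² = ΔT_a·ρ·cp/(η·t_res) = 44.3·1344·2441/(5743·69.454) = 364.363 s⁻²
γ̇_max = sqrt(364.363) = 19.0883 s⁻¹
Solve γ̇ = πDN/h for N: N_max = γ̇_max·h/(π·D) = 19.0883 × 0.00887 / (π × 0.0849) = 0.634795 rev/s = 38.0877 rpm

value=38.09 rpm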